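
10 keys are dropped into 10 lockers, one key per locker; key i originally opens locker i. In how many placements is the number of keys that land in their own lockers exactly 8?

Choose which 8 of the 10 are fixed: C(10,8) = 45.
The other 2 form a derangement: !2 = 1.
Total: 45 × 1 = 45.

45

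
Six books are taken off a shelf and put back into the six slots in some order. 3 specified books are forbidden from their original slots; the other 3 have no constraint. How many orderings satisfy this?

Let A_j be the event that the j-th constrained one is fixed. By inclusion-exclusion over the 3 events:
Σ_{j=0}^{3} (-1)^j C(3,j)(6-j)!
= C(3,0)·6! - C(3,1)·5! + C(3,2)·4! - C(3,3)·3!
= 720 - 360 + 72 - 6
= 426

426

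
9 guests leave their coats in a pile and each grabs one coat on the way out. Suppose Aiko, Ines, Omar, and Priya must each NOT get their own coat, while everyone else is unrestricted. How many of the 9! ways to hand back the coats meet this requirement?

Let A_j be the event that the j-th constrained one is fixed. By inclusion-exclusion over the 4 events:
Σ_{j=0}^{4} (-1)^j C(4,j)(9-j)!
= C(4,0)·9! - C(4,1)·8! + C(4,2)·7! - C(4,3)·6! + C(4,4)·5!
= 362880 - 161280 + 30240 - 2880 + 120
= 229080

229080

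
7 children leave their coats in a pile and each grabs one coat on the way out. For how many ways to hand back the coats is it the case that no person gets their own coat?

1854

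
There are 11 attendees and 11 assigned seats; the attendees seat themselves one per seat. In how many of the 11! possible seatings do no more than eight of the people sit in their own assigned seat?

39916744

Sum C(11,i)·!(11-i) for i = 0..8:
  i=0: C(11,0)·!11 = 1·14684570 = 14684570
  i=1: C(11,1)·!10 = 11·1334961 = 14684571
  i=2: C(11,2)·!9 = 55·133496 = 7342280
  i=3: C(11,3)·!8 = 165·14833 = 2447445
  i=4: C(11,4)·!7 = 330·1854 = 611820
  i=5: C(11,5)·!6 = 462·265 = 122430
  i=6: C(11,6)·!5 = 462·44 = 20328
  i=7: C(11,7)·!4 = 330·9 = 2970
  i=8: C(11,8)·!3 = 165·2 = 330
Total = 39916744.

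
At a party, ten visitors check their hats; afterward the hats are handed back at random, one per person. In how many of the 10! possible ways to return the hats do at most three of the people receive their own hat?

3559886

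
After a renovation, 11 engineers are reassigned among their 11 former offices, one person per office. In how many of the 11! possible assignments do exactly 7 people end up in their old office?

Pick the 7 fixed positions: C(11,7) = 330 ways.
The other 4 form a derangement: !4 = 9.
Total: 330 × 9 = 2970.

2970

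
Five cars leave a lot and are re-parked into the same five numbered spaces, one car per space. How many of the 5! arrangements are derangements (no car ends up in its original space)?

!5 = 5! · Σ_{k=0}^{5} (-1)^k/k!
= 5! - 5!/1! + 5!/2! - 5!/3! + 5!/4! - 5!/5!
= 120 - 120 + 60 - 20 + 5 - 1
= 44

44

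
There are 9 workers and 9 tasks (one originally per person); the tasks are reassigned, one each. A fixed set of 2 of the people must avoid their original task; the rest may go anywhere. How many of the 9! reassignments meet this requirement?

Inclusion-exclusion on the 2 forbidden self-matches:
Σ_{j=0}^{2} (-1)^j C(2,j)(9-j)!
= C(2,0)·9! - C(2,1)·8! + C(2,2)·7!
= 362880 - 80640 + 5040
= 287280

287280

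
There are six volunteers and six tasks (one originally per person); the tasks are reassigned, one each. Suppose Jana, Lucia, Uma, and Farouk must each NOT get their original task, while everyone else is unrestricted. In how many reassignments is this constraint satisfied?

Inclusion-exclusion on the 4 forbidden self-matches:
Σ_{j=0}^{4} (-1)^j C(4,j)(6-j)!
= C(4,0)·6! - C(4,1)·5! + C(4,2)·4! - C(4,3)·3! + C(4,4)·2!
= 720 - 480 + 144 - 24 + 2
= 362

362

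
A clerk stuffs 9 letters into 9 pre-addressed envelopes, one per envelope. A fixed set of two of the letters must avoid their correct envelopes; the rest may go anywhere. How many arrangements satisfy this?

Inclusion-exclusion on the 2 forbidden self-matches:
Σ_{j=0}^{2} (-1)^j C(2,j)(9-j)!
= C(2,0)·9! - C(2,1)·8! + C(2,2)·7!
= 362880 - 80640 + 5040
= 287280

287280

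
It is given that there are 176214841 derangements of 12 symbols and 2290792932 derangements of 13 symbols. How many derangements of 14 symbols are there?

32071101049

D_14 = (14-1)·(D_13 + D_12) = 13·(2290792932 + 176214841) = 13·2467007773 = 32071101049.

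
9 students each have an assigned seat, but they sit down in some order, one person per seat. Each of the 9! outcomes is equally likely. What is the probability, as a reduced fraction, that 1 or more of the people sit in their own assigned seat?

28673/45360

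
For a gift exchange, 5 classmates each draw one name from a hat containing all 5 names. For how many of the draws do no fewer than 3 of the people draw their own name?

11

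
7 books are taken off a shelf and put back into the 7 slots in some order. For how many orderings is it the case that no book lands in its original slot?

1854

By inclusion-exclusion, !7 = Σ (-1)^k · 7!/k! for k=0..7
= 7! - 7!/1! + 7!/2! - 7!/3! + 7!/4! - 7!/5! + 7!/6! - 7!/7!
= 5040 - 5040 + 2520 - 840 + 210 - 42 + 7 - 1
= 1854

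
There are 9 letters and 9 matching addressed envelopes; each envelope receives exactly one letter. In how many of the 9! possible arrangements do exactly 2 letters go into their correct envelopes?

66744

Pick the 2 fixed positions: C(9,2) = 36 ways.
The remaining 7 must be deranged: !7 = 1854.
Total: 36 × 1854 = 66744.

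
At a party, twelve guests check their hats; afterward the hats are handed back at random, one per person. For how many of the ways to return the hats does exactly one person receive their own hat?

Choose which one of the 12 is fixed: C(12,1) = 12.
The other 11 form a derangement: !11 = 14684570.
Total: 12 × 14684570 = 176214840.

176214840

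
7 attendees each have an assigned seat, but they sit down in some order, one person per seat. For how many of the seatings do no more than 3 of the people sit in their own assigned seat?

4948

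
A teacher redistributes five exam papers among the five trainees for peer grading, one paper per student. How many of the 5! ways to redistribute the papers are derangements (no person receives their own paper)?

44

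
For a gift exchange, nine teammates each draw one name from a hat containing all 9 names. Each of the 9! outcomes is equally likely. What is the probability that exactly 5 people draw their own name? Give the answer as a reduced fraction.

1/320

Favorable outcomes: C(9,5)·!4 = 126·9 = 1134.
Total outcomes: 9! = 362880.
Probability = 1134/362880 = 1/320.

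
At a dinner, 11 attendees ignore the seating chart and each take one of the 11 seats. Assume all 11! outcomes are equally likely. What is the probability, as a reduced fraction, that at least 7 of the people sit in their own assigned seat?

Favorable outcomes: Σ_{i≥7} C(11,i)·!(11-i) = 330·9 + 165·2 + 55·1 + 11·0 + 1·1 = 3356.
Total outcomes: 11! = 39916800.
Probability = 3356/39916800 = 839/9979200.

839/9979200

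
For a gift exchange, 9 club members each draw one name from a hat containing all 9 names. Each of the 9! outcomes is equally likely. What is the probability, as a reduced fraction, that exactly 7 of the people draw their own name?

Favorable outcomes: C(9,7)·!2 = 36·1 = 36.
Total outcomes: 9! = 362880.
Probability = 36/362880 = 1/10080.

1/10080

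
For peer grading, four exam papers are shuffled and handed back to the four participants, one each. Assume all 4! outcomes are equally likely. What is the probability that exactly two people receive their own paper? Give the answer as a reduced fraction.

Favorable outcomes: C(4,2)·!2 = 6·1 = 6.
Total outcomes: 4! = 24.
Probability = 6/24 = 1/4.

1/4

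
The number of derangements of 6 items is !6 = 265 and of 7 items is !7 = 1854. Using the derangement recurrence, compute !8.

14833

!8 = (8-1)·(!7 + !6) = 7·(1854 + 265) = 7·2119 = 14833.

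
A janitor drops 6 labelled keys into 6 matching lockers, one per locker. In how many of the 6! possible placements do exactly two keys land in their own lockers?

Choose which 2 of the 6 are fixed: C(6,2) = 15.
The remaining 4 must be deranged: !4 = 9.
Total: 15 × 9 = 135.

135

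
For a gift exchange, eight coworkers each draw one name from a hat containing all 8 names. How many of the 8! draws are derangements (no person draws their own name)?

!8 is the nearest integer to 8!/e.
8! = 40320, and 40320/e ≈ 14832.90, so !8 = 14833.

14833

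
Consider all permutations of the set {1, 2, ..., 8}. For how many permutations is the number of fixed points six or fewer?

40319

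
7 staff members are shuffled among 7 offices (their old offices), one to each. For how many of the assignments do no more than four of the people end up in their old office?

5018

# with exactly i fixed is C(7,i)·!(7-i); sum over i=0..4:
  i=0: C(7,0)·!7 = 1·1854 = 1854
  i=1: C(7,1)·!6 = 7·265 = 1855
  i=2: C(7,2)·!5 = 21·44 = 924
  i=3: C(7,3)·!4 = 35·9 = 315
  i=4: C(7,4)·!3 = 35·2 = 70
Total = 5018.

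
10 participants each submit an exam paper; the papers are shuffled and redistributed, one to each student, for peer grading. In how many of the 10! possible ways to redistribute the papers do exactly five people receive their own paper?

11088

Choose which 5 of the 10 are fixed: C(10,5) = 252.
The remaining 5 must be deranged: !5 = 44.
Total: 252 × 44 = 11088.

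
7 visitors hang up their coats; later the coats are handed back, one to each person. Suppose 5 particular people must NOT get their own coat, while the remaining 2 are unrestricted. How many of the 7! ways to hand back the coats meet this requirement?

Let A_j be the event that the j-th constrained one is fixed. By inclusion-exclusion over the 5 events:
Σ_{j=0}^{5} (-1)^j C(5,j)(7-j)!
= C(5,0)·7! - C(5,1)·6! + C(5,2)·5! - C(5,3)·4! + C(5,4)·3! - C(5,5)·2!
= 5040 - 3600 + 1200 - 240 + 30 - 2
= 2428

2428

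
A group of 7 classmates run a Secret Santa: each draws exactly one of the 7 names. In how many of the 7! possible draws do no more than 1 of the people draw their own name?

3709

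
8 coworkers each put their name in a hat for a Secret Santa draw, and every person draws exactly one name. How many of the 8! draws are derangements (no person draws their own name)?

The subfactorial !8 = [8!/e] (nearest integer).
8! = 40320, and 40320/e ≈ 14832.90, so !8 = 14833.

14833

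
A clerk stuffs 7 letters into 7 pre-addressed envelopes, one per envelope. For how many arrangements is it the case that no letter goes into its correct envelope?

Use !n = (n-1)(!(n-1) + !(n-2)).
!7 = 6·(265 + 44) = 6·309 = 1854

1854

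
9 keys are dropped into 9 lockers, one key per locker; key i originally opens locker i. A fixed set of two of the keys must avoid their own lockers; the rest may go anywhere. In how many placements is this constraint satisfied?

287280

Let A_j be the event that the j-th constrained one is fixed. By inclusion-exclusion over the 2 events:
Σ_{j=0}^{2} (-1)^j C(2,j)(9-j)!
= C(2,0)·9! - C(2,1)·8! + C(2,2)·7!
= 362880 - 80640 + 5040
= 287280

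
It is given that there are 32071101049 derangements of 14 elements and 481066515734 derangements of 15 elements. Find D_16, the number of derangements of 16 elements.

7697064251745

D_16 = (16-1)·(D_15 + D_14) = 15·(481066515734 + 32071101049) = 15·513137616783 = 7697064251745.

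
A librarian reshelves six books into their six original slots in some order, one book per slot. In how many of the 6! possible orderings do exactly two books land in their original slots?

135

Choose which 2 of the 6 are fixed: C(6,2) = 15.
The other 4 form a derangement: !4 = 9.
Total: 15 × 9 = 135.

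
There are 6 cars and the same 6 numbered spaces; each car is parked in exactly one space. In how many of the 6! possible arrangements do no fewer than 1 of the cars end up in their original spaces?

# with exactly i fixed is C(6,i)·!(6-i); sum over i=1..6:
  i=1: C(6,1)·!5 = 6·44 = 264
  i=2: C(6,2)·!4 = 15·9 = 135
  i=3: C(6,3)·!3 = 20·2 = 40
  i=4: C(6,4)·!2 = 15·1 = 15
  i=5: C(6,5)·!1 = 6·0 = 0
  i=6: C(6,6)·!0 = 1·1 = 1
Total = 455.

455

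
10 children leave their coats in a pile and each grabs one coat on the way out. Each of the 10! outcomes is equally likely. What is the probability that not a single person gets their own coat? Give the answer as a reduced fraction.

Favorable outcomes: !10 = 1334961.
Total outcomes: 10! = 3628800.
Probability = 1334961/3628800 = 16481/44800.

16481/44800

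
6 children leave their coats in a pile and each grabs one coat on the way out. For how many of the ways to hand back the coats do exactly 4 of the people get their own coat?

15

Pick the 4 fixed positions: C(6,4) = 15 ways.
The other 2 form a derangement: !2 = 1.
Total: 15 × 1 = 15.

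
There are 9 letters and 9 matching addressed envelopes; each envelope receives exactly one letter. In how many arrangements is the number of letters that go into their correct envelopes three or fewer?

# with exactly i fixed is C(9,i)·!(9-i); sum over i=0..3:
  i=0: C(9,0)·!9 = 1·133496 = 133496
  i=1: C(9,1)·!8 = 9·14833 = 133497
  i=2: C(9,2)·!7 = 36·1854 = 66744
  i=3: C(9,3)·!6 = 84·265 = 22260
Total = 355997.

355997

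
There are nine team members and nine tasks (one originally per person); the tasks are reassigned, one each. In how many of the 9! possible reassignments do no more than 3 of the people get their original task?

# with exactly i fixed is C(9,i)·!(9-i); sum over i=0..3:
  i=0: C(9,0)·!9 = 1·133496 = 133496
  i=1: C(9,1)·!8 = 9·14833 = 133497
  i=2: C(9,2)·!7 = 36·1854 = 66744
  i=3: C(9,3)·!6 = 84·265 = 22260
Total = 355997.

355997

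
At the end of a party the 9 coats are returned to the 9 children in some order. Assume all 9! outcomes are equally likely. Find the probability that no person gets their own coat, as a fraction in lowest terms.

Favorable outcomes: !9 = 133496.
Total outcomes: 9! = 362880.
Probability = 133496/362880 = 16687/45360.

16687/45360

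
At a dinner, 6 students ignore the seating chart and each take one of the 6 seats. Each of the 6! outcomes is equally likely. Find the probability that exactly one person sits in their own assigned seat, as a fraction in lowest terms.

11/30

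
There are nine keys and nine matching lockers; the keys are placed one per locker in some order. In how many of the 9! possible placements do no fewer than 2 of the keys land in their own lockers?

# with exactly i fixed is C(9,i)·!(9-i); sum over i=2..9:
  i=2: C(9,2)·!7 = 36·1854 = 66744
  i=3: C(9,3)·!6 = 84·265 = 22260
  i=4: C(9,4)·!5 = 126·44 = 5544
  i=5: C(9,5)·!4 = 126·9 = 1134
  i=6: C(9,6)·!3 = 84·2 = 168
  i=7: C(9,7)·!2 = 36·1 = 36
  i=8: C(9,8)·!1 = 9·0 = 0
  i=9: C(9,9)·!0 = 1·1 = 1
Total = 95887.

95887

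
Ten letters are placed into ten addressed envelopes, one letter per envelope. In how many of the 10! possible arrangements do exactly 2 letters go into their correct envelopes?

667485

Pick the 2 fixed positions: C(10,2) = 45 ways.
The remaining 8 must be deranged: !8 = 14833.
Total: 45 × 14833 = 667485.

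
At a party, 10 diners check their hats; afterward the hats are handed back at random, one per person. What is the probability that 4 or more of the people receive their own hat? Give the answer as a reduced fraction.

Favorable outcomes: Σ_{i≥4} C(10,i)·!(10-i) = 210·265 + 252·44 + 210·9 + 120·2 + 45·1 + 10·0 + 1·1 = 68914.
Total outcomes: 10! = 3628800.
Probability = 68914/3628800 = 34457/1814400.

34457/1814400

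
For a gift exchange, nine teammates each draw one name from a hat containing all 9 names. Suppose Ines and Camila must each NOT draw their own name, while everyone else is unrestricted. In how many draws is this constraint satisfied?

Let A_j be the event that the j-th constrained one is fixed. By inclusion-exclusion over the 2 events:
Σ_{j=0}^{2} (-1)^j C(2,j)(9-j)!
= C(2,0)·9! - C(2,1)·8! + C(2,2)·7!
= 362880 - 80640 + 5040
= 287280

287280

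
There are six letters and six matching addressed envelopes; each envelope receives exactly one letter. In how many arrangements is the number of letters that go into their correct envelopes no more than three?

704

Sum C(6,i)·!(6-i) for i = 0..3:
  i=0: C(6,0)·!6 = 1·265 = 265
  i=1: C(6,1)·!5 = 6·44 = 264
  i=2: C(6,2)·!4 = 15·9 = 135
  i=3: C(6,3)·!3 = 20·2 = 40
Total = 704.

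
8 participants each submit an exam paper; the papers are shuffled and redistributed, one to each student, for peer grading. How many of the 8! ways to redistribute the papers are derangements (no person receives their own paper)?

!8 is the nearest integer to 8!/e.
8! = 40320, and 40320/e ≈ 14832.90, so !8 = 14833.

14833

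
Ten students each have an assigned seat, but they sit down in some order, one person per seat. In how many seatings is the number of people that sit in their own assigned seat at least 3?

Sum C(10,i)·!(10-i) for i = 3..10:
  i=3: C(10,3)·!7 = 120·1854 = 222480
  i=4: C(10,4)·!6 = 210·265 = 55650
  i=5: C(10,5)·!5 = 252·44 = 11088
  i=6: C(10,6)·!4 = 210·9 = 1890
  i=7: C(10,7)·!3 = 120·2 = 240
  i=8: C(10,8)·!2 = 45·1 = 45
  i=9: C(10,9)·!1 = 10·0 = 0
  i=10: C(10,10)·!0 = 1·1 = 1
Total = 291394.

291394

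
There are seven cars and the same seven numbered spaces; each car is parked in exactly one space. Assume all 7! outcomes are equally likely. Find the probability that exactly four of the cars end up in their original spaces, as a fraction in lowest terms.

1/72

Favorable outcomes: C(7,4)·!3 = 35·2 = 70.
Total outcomes: 7! = 5040.
Probability = 70/5040 = 1/72.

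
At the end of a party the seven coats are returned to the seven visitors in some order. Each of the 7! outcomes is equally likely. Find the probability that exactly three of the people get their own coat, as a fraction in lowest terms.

1/16

Favorable outcomes: C(7,3)·!4 = 35·9 = 315.
Total outcomes: 7! = 5040.
Probability = 315/5040 = 1/16.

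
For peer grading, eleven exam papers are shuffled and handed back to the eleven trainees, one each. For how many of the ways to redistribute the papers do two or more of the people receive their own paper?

10547659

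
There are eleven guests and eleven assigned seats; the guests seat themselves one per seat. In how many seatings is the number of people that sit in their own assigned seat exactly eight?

330

Choose which 8 of the 11 are fixed: C(11,8) = 165.
The remaining 3 must be deranged: !3 = 2.
Total: 165 × 2 = 330.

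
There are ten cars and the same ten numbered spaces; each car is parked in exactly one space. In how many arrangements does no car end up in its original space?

1334961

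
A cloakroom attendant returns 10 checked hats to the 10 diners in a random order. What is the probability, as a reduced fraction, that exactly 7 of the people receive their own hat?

Favorable outcomes: C(10,7)·!3 = 120·2 = 240.
Total outcomes: 10! = 3628800.
Probability = 240/3628800 = 1/15120.

1/15120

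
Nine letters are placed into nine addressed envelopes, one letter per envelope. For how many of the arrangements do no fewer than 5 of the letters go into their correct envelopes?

Sum C(9,i)·!(9-i) for i = 5..9:
  i=5: C(9,5)·!4 = 126·9 = 1134
  i=6: C(9,6)·!3 = 84·2 = 168
  i=7: C(9,7)·!2 = 36·1 = 36
  i=8: C(9,8)·!1 = 9·0 = 0
  i=9: C(9,9)·!0 = 1·1 = 1
Total = 1339.

1339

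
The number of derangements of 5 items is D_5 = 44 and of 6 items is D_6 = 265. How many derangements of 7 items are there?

1854

D_7 = (7-1)·(D_6 + D_5) = 6·(265 + 44) = 6·309 = 1854.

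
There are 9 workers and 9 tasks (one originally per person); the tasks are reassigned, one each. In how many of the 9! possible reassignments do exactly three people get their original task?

22260

Choose which 3 of the 9 are fixed: C(9,3) = 84.
The other 6 form a derangement: !6 = 265.
Total: 84 × 265 = 22260.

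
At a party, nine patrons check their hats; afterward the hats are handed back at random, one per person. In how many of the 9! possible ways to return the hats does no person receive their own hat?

The subfactorial !9 = [9!/e] (nearest integer).
9! = 362880, and 362880/e ≈ 133496.09, so !9 = 133496.

133496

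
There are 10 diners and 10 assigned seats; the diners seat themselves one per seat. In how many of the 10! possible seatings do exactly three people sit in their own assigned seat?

222480

Choose which 3 of the 10 are fixed: C(10,3) = 120.
The other 7 form a derangement: !7 = 1854.
Total: 120 × 1854 = 222480.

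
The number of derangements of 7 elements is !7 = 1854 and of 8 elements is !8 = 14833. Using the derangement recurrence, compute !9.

!9 = (9-1)·(!8 + !7) = 8·(14833 + 1854) = 8·16687 = 133496.

133496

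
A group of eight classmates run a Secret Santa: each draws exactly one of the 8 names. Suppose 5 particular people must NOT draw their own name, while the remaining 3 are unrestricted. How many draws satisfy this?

21234

Let A_j be the event that the j-th constrained one is fixed. By inclusion-exclusion over the 5 events:
Σ_{j=0}^{5} (-1)^j C(5,j)(8-j)!
= C(5,0)·8! - C(5,1)·7! + C(5,2)·6! - C(5,3)·5! + C(5,4)·4! - C(5,5)·3!
= 40320 - 25200 + 7200 - 1200 + 120 - 6
= 21234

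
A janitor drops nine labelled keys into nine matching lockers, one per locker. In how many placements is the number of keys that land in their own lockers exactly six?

Pick the 6 fixed positions: C(9,6) = 84 ways.
The remaining 3 must be deranged: !3 = 2.
Total: 84 × 2 = 168.

168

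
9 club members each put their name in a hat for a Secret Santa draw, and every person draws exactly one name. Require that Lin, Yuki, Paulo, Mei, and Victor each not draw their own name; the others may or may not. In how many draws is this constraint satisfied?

205056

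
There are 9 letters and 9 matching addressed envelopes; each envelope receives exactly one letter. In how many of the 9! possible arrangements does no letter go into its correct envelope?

Recurrence: !9 = 8·(!8 + !7).
!9 = 8·(14833 + 1854) = 8·16687 = 133496

133496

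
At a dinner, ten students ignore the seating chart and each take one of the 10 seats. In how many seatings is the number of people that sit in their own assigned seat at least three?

291394

# with exactly i fixed is C(10,i)·!(10-i); sum over i=3..10:
  i=3: C(10,3)·!7 = 120·1854 = 222480
  i=4: C(10,4)·!6 = 210·265 = 55650
  i=5: C(10,5)·!5 = 252·44 = 11088
  i=6: C(10,6)·!4 = 210·9 = 1890
  i=7: C(10,7)·!3 = 120·2 = 240
  i=8: C(10,8)·!2 = 45·1 = 45
  i=9: C(10,9)·!1 = 10·0 = 0
  i=10: C(10,10)·!0 = 1·1 = 1
Total = 291394.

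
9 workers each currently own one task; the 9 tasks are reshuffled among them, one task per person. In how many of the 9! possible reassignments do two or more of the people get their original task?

95887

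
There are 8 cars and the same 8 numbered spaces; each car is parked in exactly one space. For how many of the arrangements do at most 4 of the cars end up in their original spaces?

40179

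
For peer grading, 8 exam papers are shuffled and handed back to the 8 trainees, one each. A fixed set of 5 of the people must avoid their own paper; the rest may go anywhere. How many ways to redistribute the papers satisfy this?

21234

Inclusion-exclusion on the 5 forbidden self-matches:
Σ_{j=0}^{5} (-1)^j C(5,j)(8-j)!
= C(5,0)·8! - C(5,1)·7! + C(5,2)·6! - C(5,3)·5! + C(5,4)·4! - C(5,5)·3!
= 40320 - 25200 + 7200 - 1200 + 120 - 6
= 21234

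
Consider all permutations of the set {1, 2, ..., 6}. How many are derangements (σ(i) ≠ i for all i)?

265

Use !n = (n-1)(!(n-1) + !(n-2)).
!6 = 5·(44 + 9) = 5·53 = 265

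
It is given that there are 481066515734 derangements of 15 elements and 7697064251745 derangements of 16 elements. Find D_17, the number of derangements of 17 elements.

D_17 = (17-1)·(D_16 + D_15) = 16·(7697064251745 + 481066515734) = 16·8178130767479 = 130850092279664.

130850092279664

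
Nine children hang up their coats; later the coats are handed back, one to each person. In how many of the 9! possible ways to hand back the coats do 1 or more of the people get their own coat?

Sum C(9,i)·!(9-i) for i = 1..9:
  i=1: C(9,1)·!8 = 9·14833 = 133497
  i=2: C(9,2)·!7 = 36·1854 = 66744
  i=3: C(9,3)·!6 = 84·265 = 22260
  i=4: C(9,4)·!5 = 126·44 = 5544
  i=5: C(9,5)·!4 = 126·9 = 1134
  i=6: C(9,6)·!3 = 84·2 = 168
  i=7: C(9,7)·!2 = 36·1 = 36
  i=8: C(9,8)·!1 = 9·0 = 0
  i=9: C(9,9)·!0 = 1·1 = 1
Total = 229384.

229384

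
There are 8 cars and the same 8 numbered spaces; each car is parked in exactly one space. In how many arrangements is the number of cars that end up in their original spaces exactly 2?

Pick the 2 fixed positions: C(8,2) = 28 ways.
The remaining 6 must be deranged: !6 = 265.
Total: 28 × 265 = 7420.

7420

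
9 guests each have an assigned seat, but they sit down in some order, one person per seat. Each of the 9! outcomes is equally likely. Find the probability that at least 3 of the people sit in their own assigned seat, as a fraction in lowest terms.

29143/362880

Favorable outcomes: Σ_{i≥3} C(9,i)·!(9-i) = 84·265 + 126·44 + 126·9 + 84·2 + 36·1 + 9·0 + 1·1 = 29143.
Total outcomes: 9! = 362880.
Probability = 29143/362880 = 29143/362880.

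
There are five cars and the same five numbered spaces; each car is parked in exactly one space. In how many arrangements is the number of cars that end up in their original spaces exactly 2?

Choose which 2 of the 5 are fixed: C(5,2) = 10.
The remaining 3 must be deranged: !3 = 2.
Total: 10 × 2 = 20.

20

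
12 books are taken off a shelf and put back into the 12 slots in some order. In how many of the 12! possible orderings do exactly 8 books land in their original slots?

4455

Pick the 8 fixed positions: C(12,8) = 495 ways.
The other 4 form a derangement: !4 = 9.
Total: 495 × 9 = 4455.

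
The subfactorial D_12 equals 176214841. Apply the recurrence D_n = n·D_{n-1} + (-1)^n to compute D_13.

D_13 = 13·176214841 - 1 = 2290792932.

2290792932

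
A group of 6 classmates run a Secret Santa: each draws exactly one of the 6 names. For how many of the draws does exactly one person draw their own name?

264

Choose which one of the 6 is fixed: C(6,1) = 6.
The other 5 form a derangement: !5 = 44.
Total: 6 × 44 = 264.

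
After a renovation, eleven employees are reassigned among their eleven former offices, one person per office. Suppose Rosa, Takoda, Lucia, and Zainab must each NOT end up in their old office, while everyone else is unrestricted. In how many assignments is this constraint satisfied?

27422640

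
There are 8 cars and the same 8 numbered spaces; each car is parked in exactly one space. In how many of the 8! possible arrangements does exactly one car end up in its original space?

14832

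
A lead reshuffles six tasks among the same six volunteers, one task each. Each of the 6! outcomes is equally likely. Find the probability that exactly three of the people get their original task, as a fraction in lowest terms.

Favorable outcomes: C(6,3)·!3 = 20·2 = 40.
Total outcomes: 6! = 720.
Probability = 40/720 = 1/18.

1/18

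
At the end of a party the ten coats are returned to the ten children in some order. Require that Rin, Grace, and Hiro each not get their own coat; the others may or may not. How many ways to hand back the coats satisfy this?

Let A_j be the event that the j-th constrained one is fixed. By inclusion-exclusion over the 3 events:
Σ_{j=0}^{3} (-1)^j C(3,j)(10-j)!
= C(3,0)·10! - C(3,1)·9! + C(3,2)·8! - C(3,3)·7!
= 3628800 - 1088640 + 120960 - 5040
= 2656080

2656080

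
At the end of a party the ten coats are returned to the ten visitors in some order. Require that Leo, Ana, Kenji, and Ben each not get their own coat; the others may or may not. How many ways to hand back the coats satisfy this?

2399760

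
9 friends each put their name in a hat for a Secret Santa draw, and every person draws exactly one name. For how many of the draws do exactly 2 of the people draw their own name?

66744

Choose which 2 of the 9 are fixed: C(9,2) = 36.
The other 7 form a derangement: !7 = 1854.
Total: 36 × 1854 = 66744.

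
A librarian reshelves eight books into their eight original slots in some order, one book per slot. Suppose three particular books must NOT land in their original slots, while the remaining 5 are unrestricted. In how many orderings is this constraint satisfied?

27240

Let A_j be the event that the j-th constrained one is fixed. By inclusion-exclusion over the 3 events:
Σ_{j=0}^{3} (-1)^j C(3,j)(8-j)!
= C(3,0)·8! - C(3,1)·7! + C(3,2)·6! - C(3,3)·5!
= 40320 - 15120 + 2160 - 120
= 27240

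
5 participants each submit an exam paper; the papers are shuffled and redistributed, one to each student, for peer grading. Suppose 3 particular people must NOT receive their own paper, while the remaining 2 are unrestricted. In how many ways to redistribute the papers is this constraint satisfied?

64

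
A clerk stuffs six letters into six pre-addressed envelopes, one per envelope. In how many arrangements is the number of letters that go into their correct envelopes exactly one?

264

Choose which one of the 6 is fixed: C(6,1) = 6.
The remaining 5 must be deranged: !5 = 44.
Total: 6 × 44 = 264.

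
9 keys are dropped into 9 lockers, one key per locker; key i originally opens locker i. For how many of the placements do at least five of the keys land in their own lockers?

1339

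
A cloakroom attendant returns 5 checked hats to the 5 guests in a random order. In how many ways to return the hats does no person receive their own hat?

44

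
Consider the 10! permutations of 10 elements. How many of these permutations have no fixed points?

1334961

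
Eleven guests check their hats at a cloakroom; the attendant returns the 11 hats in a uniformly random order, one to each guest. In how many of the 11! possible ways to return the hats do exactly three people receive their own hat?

2447445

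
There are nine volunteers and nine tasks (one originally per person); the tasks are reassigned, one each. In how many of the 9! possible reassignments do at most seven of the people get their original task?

Sum C(9,i)·!(9-i) for i = 0..7:
  i=0: C(9,0)·!9 = 1·133496 = 133496
  i=1: C(9,1)·!8 = 9·14833 = 133497
  i=2: C(9,2)·!7 = 36·1854 = 66744
  i=3: C(9,3)·!6 = 84·265 = 22260
  i=4: C(9,4)·!5 = 126·44 = 5544
  i=5: C(9,5)·!4 = 126·9 = 1134
  i=6: C(9,6)·!3 = 84·2 = 168
  i=7: C(9,7)·!2 = 36·1 = 36
Total = 362879.

362879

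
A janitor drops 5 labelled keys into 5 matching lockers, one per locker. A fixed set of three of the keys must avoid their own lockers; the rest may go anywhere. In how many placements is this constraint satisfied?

64

Inclusion-exclusion on the 3 forbidden self-matches:
Σ_{j=0}^{3} (-1)^j C(3,j)(5-j)!
= C(3,0)·5! - C(3,1)·4! + C(3,2)·3! - C(3,3)·2!
= 120 - 72 + 18 - 2
= 64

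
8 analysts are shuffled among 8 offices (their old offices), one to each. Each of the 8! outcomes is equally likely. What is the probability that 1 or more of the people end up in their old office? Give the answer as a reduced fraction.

3641/5760

Favorable outcomes: Σ_{i≥1} C(8,i)·!(8-i) = 8·1854 + 28·265 + 56·44 + 70·9 + 56·2 + 28·1 + 8·0 + 1·1 = 25487.
Total outcomes: 8! = 40320.
Probability = 25487/40320 = 3641/5760.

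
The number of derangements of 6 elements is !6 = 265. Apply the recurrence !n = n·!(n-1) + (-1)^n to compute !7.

1854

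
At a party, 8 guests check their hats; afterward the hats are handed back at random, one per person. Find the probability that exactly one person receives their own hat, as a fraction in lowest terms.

103/280

Favorable outcomes: C(8,1)·!7 = 8·1854 = 14832.
Total outcomes: 8! = 40320.
Probability = 14832/40320 = 103/280.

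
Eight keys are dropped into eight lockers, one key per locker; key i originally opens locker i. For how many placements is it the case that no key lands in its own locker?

14833

!8 = 8! · Σ_{k=0}^{8} (-1)^k/k!
= 8! - 8!/1! + 8!/2! - 8!/3! + 8!/4! - 8!/5! + 8!/6! - 8!/7! + 8!/8!
= 40320 - 40320 + 20160 - 6720 + 1680 - 336 + 56 - 8 + 1
= 14833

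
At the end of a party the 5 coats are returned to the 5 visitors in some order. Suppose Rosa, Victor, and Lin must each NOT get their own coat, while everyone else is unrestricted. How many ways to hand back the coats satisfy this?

Inclusion-exclusion on the 3 forbidden self-matches:
Σ_{j=0}^{3} (-1)^j C(3,j)(5-j)!
= C(3,0)·5! - C(3,1)·4! + C(3,2)·3! - C(3,3)·2!
= 120 - 72 + 18 - 2
= 64

64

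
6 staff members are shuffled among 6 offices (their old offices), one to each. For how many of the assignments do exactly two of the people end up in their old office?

135

Choose which 2 of the 6 are fixed: C(6,2) = 15.
The remaining 4 must be deranged: !4 = 9.
Total: 15 × 9 = 135.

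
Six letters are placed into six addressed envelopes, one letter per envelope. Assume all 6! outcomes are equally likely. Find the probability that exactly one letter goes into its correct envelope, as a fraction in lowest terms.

11/30

Favorable outcomes: C(6,1)·!5 = 6·44 = 264.
Total outcomes: 6! = 720.
Probability = 264/720 = 11/30.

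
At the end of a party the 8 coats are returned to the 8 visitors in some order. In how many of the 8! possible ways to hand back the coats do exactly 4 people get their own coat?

630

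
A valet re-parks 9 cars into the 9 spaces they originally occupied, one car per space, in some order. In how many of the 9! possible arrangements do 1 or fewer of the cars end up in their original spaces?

Sum C(9,i)·!(9-i) for i = 0..1:
  i=0: C(9,0)·!9 = 1·133496 = 133496
  i=1: C(9,1)·!8 = 9·14833 = 133497
Total = 266993.

266993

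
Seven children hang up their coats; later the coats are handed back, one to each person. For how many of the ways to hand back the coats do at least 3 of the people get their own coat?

Sum C(7,i)·!(7-i) for i = 3..7:
  i=3: C(7,3)·!4 = 35·9 = 315
  i=4: C(7,4)·!3 = 35·2 = 70
  i=5: C(7,5)·!2 = 21·1 = 21
  i=6: C(7,6)·!1 = 7·0 = 0
  i=7: C(7,7)·!0 = 1·1 = 1
Total = 407.

407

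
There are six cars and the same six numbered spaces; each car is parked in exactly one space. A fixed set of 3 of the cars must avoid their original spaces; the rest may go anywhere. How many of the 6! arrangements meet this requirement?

Inclusion-exclusion on the 3 forbidden self-matches:
Σ_{j=0}^{3} (-1)^j C(3,j)(6-j)!
= C(3,0)·6! - C(3,1)·5! + C(3,2)·4! - C(3,3)·3!
= 720 - 360 + 72 - 6
= 426

426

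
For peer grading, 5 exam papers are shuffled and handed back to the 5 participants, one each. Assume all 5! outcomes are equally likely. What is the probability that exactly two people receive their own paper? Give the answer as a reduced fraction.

1/6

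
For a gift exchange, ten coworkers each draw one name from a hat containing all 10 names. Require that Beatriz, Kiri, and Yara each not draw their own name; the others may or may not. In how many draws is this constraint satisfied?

Inclusion-exclusion on the 3 forbidden self-matches:
Σ_{j=0}^{3} (-1)^j C(3,j)(10-j)!
= C(3,0)·10! - C(3,1)·9! + C(3,2)·8! - C(3,3)·7!
= 3628800 - 1088640 + 120960 - 5040
= 2656080

2656080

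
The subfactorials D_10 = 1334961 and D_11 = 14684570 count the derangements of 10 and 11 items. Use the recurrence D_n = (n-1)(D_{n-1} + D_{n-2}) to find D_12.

D_12 = (12-1)·(D_11 + D_10) = 11·(14684570 + 1334961) = 11·16019531 = 176214841.

176214841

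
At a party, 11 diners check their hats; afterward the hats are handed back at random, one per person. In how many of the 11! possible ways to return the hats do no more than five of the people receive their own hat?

Sum C(11,i)·!(11-i) for i = 0..5:
  i=0: C(11,0)·!11 = 1·14684570 = 14684570
  i=1: C(11,1)·!10 = 11·1334961 = 14684571
  i=2: C(11,2)·!9 = 55·133496 = 7342280
  i=3: C(11,3)·!8 = 165·14833 = 2447445
  i=4: C(11,4)·!7 = 330·1854 = 611820
  i=5: C(11,5)·!6 = 462·265 = 122430
Total = 39893116.

39893116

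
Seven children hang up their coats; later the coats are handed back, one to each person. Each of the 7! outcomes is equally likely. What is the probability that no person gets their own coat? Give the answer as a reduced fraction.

103/280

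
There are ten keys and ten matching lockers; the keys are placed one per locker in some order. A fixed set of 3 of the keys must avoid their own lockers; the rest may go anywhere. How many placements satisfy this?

2656080

Let A_j be the event that the j-th constrained one is fixed. By inclusion-exclusion over the 3 events:
Σ_{j=0}^{3} (-1)^j C(3,j)(10-j)!
= C(3,0)·10! - C(3,1)·9! + C(3,2)·8! - C(3,3)·7!
= 3628800 - 1088640 + 120960 - 5040
= 2656080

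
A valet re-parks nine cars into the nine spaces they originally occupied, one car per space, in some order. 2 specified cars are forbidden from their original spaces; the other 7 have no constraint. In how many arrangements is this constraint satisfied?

287280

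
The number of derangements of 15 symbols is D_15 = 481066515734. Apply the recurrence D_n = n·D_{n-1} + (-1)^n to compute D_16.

7697064251745

D_16 = 16·481066515734 + 1 = 7697064251745.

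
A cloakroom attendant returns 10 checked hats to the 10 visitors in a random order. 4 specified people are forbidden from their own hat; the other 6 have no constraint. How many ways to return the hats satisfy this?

Let A_j be the event that the j-th constrained one is fixed. By inclusion-exclusion over the 4 events:
Σ_{j=0}^{4} (-1)^j C(4,j)(10-j)!
= C(4,0)·10! - C(4,1)·9! + C(4,2)·8! - C(4,3)·7! + C(4,4)·6!
= 3628800 - 1451520 + 241920 - 20160 + 720
= 2399760

2399760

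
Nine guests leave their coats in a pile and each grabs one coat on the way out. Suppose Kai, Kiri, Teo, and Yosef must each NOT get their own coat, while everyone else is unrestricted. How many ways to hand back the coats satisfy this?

229080

Inclusion-exclusion on the 4 forbidden self-matches:
Σ_{j=0}^{4} (-1)^j C(4,j)(9-j)!
= C(4,0)·9! - C(4,1)·8! + C(4,2)·7! - C(4,3)·6! + C(4,4)·5!
= 362880 - 161280 + 30240 - 2880 + 120
= 229080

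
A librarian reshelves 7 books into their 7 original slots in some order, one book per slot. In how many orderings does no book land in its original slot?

!7 is the nearest integer to 7!/e.
7! = 5040, and 5040/e ≈ 1854.11, so !7 = 1854.

1854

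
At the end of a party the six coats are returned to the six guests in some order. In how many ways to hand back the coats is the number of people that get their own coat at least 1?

455

Sum C(6,i)·!(6-i) for i = 1..6:
  i=1: C(6,1)·!5 = 6·44 = 264
  i=2: C(6,2)·!4 = 15·9 = 135
  i=3: C(6,3)·!3 = 20·2 = 40
  i=4: C(6,4)·!2 = 15·1 = 15
  i=5: C(6,5)·!1 = 6·0 = 0
  i=6: C(6,6)·!0 = 1·1 = 1
Total = 455.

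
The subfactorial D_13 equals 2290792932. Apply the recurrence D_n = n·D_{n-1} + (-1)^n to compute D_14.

32071101049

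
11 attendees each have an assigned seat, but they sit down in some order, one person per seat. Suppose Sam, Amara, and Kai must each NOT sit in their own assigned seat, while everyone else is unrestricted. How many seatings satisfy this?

Inclusion-exclusion on the 3 forbidden self-matches:
Σ_{j=0}^{3} (-1)^j C(3,j)(11-j)!
= C(3,0)·11! - C(3,1)·10! + C(3,2)·9! - C(3,3)·8!
= 39916800 - 10886400 + 1088640 - 40320
= 30078720

30078720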